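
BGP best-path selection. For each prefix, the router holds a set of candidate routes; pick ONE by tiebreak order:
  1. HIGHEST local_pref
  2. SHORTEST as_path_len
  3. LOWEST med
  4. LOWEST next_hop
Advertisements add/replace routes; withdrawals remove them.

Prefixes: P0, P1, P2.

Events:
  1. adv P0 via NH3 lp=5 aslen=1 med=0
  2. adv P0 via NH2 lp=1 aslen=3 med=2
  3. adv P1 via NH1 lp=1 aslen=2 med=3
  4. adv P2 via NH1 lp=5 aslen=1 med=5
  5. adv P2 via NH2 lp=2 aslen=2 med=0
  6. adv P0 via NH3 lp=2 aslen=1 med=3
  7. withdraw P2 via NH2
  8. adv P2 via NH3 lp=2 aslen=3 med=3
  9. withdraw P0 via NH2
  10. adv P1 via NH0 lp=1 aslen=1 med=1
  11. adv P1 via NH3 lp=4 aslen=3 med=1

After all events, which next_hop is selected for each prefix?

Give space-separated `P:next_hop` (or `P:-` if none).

Op 1: best P0=NH3 P1=- P2=-
Op 2: best P0=NH3 P1=- P2=-
Op 3: best P0=NH3 P1=NH1 P2=-
Op 4: best P0=NH3 P1=NH1 P2=NH1
Op 5: best P0=NH3 P1=NH1 P2=NH1
Op 6: best P0=NH3 P1=NH1 P2=NH1
Op 7: best P0=NH3 P1=NH1 P2=NH1
Op 8: best P0=NH3 P1=NH1 P2=NH1
Op 9: best P0=NH3 P1=NH1 P2=NH1
Op 10: best P0=NH3 P1=NH0 P2=NH1
Op 11: best P0=NH3 P1=NH3 P2=NH1

Answer: P0:NH3 P1:NH3 P2:NH1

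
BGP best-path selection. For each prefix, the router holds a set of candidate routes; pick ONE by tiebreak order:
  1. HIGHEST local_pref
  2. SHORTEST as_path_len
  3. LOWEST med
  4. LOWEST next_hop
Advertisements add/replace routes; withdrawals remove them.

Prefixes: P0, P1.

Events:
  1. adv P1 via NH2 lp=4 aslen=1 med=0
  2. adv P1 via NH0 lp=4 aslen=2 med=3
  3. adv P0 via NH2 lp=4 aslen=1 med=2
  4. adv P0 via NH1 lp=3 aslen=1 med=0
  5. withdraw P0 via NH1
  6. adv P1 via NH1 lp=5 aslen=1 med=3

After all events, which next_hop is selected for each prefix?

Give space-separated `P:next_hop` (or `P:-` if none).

Op 1: best P0=- P1=NH2
Op 2: best P0=- P1=NH2
Op 3: best P0=NH2 P1=NH2
Op 4: best P0=NH2 P1=NH2
Op 5: best P0=NH2 P1=NH2
Op 6: best P0=NH2 P1=NH1

Answer: P0:NH2 P1:NH1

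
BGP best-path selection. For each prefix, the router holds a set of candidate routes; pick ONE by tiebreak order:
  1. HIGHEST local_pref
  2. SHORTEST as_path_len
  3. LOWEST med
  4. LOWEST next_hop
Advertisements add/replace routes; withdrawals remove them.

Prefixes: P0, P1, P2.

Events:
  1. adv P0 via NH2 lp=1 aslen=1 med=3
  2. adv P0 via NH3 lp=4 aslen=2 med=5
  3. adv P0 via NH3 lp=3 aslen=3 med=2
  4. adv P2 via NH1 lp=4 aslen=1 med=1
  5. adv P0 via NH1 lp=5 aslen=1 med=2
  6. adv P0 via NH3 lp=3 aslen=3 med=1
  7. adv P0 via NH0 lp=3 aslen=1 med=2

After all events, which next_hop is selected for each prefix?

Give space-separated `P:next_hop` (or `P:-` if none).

Op 1: best P0=NH2 P1=- P2=-
Op 2: best P0=NH3 P1=- P2=-
Op 3: best P0=NH3 P1=- P2=-
Op 4: best P0=NH3 P1=- P2=NH1
Op 5: best P0=NH1 P1=- P2=NH1
Op 6: best P0=NH1 P1=- P2=NH1
Op 7: best P0=NH1 P1=- P2=NH1

Answer: P0:NH1 P1:- P2:NH1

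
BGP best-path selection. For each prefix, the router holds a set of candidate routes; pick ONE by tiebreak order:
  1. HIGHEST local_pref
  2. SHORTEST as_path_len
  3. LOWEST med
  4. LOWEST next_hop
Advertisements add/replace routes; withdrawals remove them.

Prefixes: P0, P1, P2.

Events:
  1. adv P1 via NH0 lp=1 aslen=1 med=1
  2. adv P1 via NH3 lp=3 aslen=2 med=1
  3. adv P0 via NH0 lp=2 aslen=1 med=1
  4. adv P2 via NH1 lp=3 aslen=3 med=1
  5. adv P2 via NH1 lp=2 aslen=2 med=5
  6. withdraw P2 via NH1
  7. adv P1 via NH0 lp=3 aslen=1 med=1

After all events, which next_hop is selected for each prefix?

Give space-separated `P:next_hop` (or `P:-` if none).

Answer: P0:NH0 P1:NH0 P2:-

Derivation:
Op 1: best P0=- P1=NH0 P2=-
Op 2: best P0=- P1=NH3 P2=-
Op 3: best P0=NH0 P1=NH3 P2=-
Op 4: best P0=NH0 P1=NH3 P2=NH1
Op 5: best P0=NH0 P1=NH3 P2=NH1
Op 6: best P0=NH0 P1=NH3 P2=-
Op 7: best P0=NH0 P1=NH0 P2=-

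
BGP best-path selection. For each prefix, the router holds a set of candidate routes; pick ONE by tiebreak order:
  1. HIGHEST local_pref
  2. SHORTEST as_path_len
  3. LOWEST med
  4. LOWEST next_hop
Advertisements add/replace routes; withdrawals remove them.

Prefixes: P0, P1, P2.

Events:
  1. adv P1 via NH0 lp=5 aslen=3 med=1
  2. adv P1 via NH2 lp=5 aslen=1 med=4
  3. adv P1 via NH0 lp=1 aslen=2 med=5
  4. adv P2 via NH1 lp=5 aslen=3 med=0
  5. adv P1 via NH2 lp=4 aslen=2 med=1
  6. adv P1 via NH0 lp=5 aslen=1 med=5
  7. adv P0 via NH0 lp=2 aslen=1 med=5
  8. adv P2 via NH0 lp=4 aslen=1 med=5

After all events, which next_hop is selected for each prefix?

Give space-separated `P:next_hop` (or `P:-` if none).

Answer: P0:NH0 P1:NH0 P2:NH1

Derivation:
Op 1: best P0=- P1=NH0 P2=-
Op 2: best P0=- P1=NH2 P2=-
Op 3: best P0=- P1=NH2 P2=-
Op 4: best P0=- P1=NH2 P2=NH1
Op 5: best P0=- P1=NH2 P2=NH1
Op 6: best P0=- P1=NH0 P2=NH1
Op 7: best P0=NH0 P1=NH0 P2=NH1
Op 8: best P0=NH0 P1=NH0 P2=NH1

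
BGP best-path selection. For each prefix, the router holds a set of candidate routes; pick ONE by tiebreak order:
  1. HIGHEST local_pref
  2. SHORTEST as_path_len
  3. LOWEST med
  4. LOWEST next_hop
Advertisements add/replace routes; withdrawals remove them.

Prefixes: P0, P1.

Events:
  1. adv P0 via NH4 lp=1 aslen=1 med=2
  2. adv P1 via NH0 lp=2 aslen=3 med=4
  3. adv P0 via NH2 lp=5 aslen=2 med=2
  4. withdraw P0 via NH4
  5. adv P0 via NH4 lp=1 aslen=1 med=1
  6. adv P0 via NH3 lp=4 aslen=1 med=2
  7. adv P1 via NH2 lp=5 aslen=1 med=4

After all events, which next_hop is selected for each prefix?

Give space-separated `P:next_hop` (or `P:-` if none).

Answer: P0:NH2 P1:NH2

Derivation:
Op 1: best P0=NH4 P1=-
Op 2: best P0=NH4 P1=NH0
Op 3: best P0=NH2 P1=NH0
Op 4: best P0=NH2 P1=NH0
Op 5: best P0=NH2 P1=NH0
Op 6: best P0=NH2 P1=NH0
Op 7: best P0=NH2 P1=NH2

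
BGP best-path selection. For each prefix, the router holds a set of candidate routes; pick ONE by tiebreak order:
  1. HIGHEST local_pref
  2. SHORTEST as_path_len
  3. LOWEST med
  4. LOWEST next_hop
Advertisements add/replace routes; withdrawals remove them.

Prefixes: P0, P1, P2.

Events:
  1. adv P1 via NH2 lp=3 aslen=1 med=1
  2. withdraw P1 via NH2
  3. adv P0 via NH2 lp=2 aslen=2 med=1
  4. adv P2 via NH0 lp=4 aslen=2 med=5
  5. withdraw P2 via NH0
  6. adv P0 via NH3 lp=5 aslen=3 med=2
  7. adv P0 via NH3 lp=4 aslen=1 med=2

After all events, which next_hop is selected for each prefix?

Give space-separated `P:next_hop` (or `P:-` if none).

Answer: P0:NH3 P1:- P2:-

Derivation:
Op 1: best P0=- P1=NH2 P2=-
Op 2: best P0=- P1=- P2=-
Op 3: best P0=NH2 P1=- P2=-
Op 4: best P0=NH2 P1=- P2=NH0
Op 5: best P0=NH2 P1=- P2=-
Op 6: best P0=NH3 P1=- P2=-
Op 7: best P0=NH3 P1=- P2=-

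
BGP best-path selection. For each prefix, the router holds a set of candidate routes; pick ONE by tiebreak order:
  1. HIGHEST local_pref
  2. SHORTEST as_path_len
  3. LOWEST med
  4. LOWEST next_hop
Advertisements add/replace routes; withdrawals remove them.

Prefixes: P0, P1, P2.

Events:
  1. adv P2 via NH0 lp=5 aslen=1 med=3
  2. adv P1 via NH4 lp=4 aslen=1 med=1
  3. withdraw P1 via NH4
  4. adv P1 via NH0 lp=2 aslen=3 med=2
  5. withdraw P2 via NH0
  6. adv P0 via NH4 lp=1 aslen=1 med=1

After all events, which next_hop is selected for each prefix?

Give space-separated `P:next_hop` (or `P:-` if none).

Op 1: best P0=- P1=- P2=NH0
Op 2: best P0=- P1=NH4 P2=NH0
Op 3: best P0=- P1=- P2=NH0
Op 4: best P0=- P1=NH0 P2=NH0
Op 5: best P0=- P1=NH0 P2=-
Op 6: best P0=NH4 P1=NH0 P2=-

Answer: P0:NH4 P1:NH0 P2:-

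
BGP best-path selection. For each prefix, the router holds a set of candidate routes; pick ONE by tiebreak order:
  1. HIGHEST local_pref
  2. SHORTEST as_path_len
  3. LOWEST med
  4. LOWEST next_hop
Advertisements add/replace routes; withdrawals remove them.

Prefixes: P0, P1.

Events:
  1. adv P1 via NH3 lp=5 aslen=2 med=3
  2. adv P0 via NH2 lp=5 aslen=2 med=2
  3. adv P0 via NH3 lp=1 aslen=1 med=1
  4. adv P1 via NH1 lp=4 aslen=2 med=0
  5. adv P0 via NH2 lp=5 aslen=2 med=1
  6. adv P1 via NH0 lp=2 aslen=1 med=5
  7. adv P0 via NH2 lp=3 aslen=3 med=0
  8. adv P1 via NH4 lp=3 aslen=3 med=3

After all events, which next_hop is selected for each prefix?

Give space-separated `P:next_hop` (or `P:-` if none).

Answer: P0:NH2 P1:NH3

Derivation:
Op 1: best P0=- P1=NH3
Op 2: best P0=NH2 P1=NH3
Op 3: best P0=NH2 P1=NH3
Op 4: best P0=NH2 P1=NH3
Op 5: best P0=NH2 P1=NH3
Op 6: best P0=NH2 P1=NH3
Op 7: best P0=NH2 P1=NH3
Op 8: best P0=NH2 P1=NH3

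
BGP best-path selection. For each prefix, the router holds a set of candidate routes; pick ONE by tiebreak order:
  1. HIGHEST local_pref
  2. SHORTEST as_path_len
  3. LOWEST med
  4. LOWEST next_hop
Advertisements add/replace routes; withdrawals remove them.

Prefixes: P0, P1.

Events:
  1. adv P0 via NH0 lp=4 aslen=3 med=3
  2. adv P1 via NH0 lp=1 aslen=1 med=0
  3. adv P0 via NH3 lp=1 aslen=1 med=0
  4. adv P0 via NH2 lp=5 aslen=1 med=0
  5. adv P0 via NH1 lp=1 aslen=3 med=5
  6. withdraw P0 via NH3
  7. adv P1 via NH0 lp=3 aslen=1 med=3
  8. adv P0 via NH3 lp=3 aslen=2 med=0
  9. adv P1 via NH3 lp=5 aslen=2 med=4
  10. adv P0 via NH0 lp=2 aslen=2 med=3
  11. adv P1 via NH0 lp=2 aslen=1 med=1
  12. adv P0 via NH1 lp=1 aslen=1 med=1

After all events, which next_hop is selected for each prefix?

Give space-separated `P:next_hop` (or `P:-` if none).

Answer: P0:NH2 P1:NH3

Derivation:
Op 1: best P0=NH0 P1=-
Op 2: best P0=NH0 P1=NH0
Op 3: best P0=NH0 P1=NH0
Op 4: best P0=NH2 P1=NH0
Op 5: best P0=NH2 P1=NH0
Op 6: best P0=NH2 P1=NH0
Op 7: best P0=NH2 P1=NH0
Op 8: best P0=NH2 P1=NH0
Op 9: best P0=NH2 P1=NH3
Op 10: best P0=NH2 P1=NH3
Op 11: best P0=NH2 P1=NH3
Op 12: best P0=NH2 P1=NH3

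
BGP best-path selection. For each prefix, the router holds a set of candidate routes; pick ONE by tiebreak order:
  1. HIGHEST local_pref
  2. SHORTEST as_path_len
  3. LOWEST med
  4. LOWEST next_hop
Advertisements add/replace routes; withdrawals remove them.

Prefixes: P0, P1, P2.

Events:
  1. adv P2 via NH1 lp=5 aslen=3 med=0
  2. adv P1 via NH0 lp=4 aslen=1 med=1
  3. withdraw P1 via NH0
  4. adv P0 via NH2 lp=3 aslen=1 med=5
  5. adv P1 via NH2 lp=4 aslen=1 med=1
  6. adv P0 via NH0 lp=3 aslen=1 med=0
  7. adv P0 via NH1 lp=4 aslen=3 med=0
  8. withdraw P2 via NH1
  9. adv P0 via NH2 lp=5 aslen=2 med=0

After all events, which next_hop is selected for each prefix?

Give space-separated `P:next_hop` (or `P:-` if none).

Op 1: best P0=- P1=- P2=NH1
Op 2: best P0=- P1=NH0 P2=NH1
Op 3: best P0=- P1=- P2=NH1
Op 4: best P0=NH2 P1=- P2=NH1
Op 5: best P0=NH2 P1=NH2 P2=NH1
Op 6: best P0=NH0 P1=NH2 P2=NH1
Op 7: best P0=NH1 P1=NH2 P2=NH1
Op 8: best P0=NH1 P1=NH2 P2=-
Op 9: best P0=NH2 P1=NH2 P2=-

Answer: P0:NH2 P1:NH2 P2:-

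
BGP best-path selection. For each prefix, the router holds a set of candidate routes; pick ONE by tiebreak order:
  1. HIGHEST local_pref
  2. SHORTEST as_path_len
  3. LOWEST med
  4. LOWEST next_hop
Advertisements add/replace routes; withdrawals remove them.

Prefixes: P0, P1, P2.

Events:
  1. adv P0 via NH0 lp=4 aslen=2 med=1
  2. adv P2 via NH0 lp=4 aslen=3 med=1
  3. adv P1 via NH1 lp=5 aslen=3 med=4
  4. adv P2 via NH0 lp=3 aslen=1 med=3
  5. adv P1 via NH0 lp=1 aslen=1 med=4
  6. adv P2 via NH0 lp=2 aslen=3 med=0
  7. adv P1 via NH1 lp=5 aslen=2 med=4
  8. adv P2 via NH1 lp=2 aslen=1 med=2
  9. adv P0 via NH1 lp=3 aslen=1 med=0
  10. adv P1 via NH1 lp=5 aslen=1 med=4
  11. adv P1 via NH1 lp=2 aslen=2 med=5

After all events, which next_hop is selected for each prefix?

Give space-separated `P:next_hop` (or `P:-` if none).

Answer: P0:NH0 P1:NH1 P2:NH1

Derivation:
Op 1: best P0=NH0 P1=- P2=-
Op 2: best P0=NH0 P1=- P2=NH0
Op 3: best P0=NH0 P1=NH1 P2=NH0
Op 4: best P0=NH0 P1=NH1 P2=NH0
Op 5: best P0=NH0 P1=NH1 P2=NH0
Op 6: best P0=NH0 P1=NH1 P2=NH0
Op 7: best P0=NH0 P1=NH1 P2=NH0
Op 8: best P0=NH0 P1=NH1 P2=NH1
Op 9: best P0=NH0 P1=NH1 P2=NH1
Op 10: best P0=NH0 P1=NH1 P2=NH1
Op 11: best P0=NH0 P1=NH1 P2=NH1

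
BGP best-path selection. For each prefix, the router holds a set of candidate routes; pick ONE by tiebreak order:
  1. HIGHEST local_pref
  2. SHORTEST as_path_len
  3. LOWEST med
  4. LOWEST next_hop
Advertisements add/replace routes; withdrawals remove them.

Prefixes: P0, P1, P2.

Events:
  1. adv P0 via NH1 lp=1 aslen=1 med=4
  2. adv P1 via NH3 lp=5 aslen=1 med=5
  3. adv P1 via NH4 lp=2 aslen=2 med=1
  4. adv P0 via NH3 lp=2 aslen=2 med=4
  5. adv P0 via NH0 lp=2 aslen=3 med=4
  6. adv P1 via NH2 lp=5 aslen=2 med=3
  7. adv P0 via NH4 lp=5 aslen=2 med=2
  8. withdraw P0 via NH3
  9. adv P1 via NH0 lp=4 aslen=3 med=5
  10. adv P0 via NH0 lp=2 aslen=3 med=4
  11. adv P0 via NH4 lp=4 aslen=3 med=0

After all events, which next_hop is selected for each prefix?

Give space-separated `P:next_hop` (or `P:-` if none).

Answer: P0:NH4 P1:NH3 P2:-

Derivation:
Op 1: best P0=NH1 P1=- P2=-
Op 2: best P0=NH1 P1=NH3 P2=-
Op 3: best P0=NH1 P1=NH3 P2=-
Op 4: best P0=NH3 P1=NH3 P2=-
Op 5: best P0=NH3 P1=NH3 P2=-
Op 6: best P0=NH3 P1=NH3 P2=-
Op 7: best P0=NH4 P1=NH3 P2=-
Op 8: best P0=NH4 P1=NH3 P2=-
Op 9: best P0=NH4 P1=NH3 P2=-
Op 10: best P0=NH4 P1=NH3 P2=-
Op 11: best P0=NH4 P1=NH3 P2=-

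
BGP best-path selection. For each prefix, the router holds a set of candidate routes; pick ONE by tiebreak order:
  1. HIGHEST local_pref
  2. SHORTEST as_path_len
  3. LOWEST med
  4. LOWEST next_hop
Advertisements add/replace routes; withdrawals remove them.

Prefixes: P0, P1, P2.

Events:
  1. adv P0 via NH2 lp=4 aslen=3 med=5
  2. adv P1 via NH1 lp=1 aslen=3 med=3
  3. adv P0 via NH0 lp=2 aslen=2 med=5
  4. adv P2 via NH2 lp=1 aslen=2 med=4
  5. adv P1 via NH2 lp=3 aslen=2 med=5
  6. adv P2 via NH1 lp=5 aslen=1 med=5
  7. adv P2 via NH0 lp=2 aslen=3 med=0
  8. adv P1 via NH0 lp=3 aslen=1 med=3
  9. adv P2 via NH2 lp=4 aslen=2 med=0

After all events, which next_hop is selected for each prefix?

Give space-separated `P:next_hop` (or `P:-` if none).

Answer: P0:NH2 P1:NH0 P2:NH1

Derivation:
Op 1: best P0=NH2 P1=- P2=-
Op 2: best P0=NH2 P1=NH1 P2=-
Op 3: best P0=NH2 P1=NH1 P2=-
Op 4: best P0=NH2 P1=NH1 P2=NH2
Op 5: best P0=NH2 P1=NH2 P2=NH2
Op 6: best P0=NH2 P1=NH2 P2=NH1
Op 7: best P0=NH2 P1=NH2 P2=NH1
Op 8: best P0=NH2 P1=NH0 P2=NH1
Op 9: best P0=NH2 P1=NH0 P2=NH1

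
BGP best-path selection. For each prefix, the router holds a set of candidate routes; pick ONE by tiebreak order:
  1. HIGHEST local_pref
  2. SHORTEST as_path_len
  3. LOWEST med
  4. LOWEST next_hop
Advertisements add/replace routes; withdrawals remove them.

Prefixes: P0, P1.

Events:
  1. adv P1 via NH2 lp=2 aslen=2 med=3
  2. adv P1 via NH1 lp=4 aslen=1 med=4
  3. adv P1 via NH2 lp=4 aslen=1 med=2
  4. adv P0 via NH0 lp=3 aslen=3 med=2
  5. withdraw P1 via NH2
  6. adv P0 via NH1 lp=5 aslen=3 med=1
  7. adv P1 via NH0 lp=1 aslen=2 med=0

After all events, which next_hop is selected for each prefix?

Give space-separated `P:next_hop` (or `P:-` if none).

Answer: P0:NH1 P1:NH1

Derivation:
Op 1: best P0=- P1=NH2
Op 2: best P0=- P1=NH1
Op 3: best P0=- P1=NH2
Op 4: best P0=NH0 P1=NH2
Op 5: best P0=NH0 P1=NH1
Op 6: best P0=NH1 P1=NH1
Op 7: best P0=NH1 P1=NH1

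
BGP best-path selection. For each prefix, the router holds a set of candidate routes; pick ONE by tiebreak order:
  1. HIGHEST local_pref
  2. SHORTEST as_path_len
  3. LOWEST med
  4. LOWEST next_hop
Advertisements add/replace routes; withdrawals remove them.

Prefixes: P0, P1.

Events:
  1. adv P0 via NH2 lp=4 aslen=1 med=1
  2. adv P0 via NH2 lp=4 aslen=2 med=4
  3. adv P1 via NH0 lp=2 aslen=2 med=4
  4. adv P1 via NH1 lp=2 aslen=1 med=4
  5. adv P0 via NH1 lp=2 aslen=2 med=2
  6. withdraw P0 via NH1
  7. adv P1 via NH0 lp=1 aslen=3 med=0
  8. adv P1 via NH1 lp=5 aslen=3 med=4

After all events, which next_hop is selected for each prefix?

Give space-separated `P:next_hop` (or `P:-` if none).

Op 1: best P0=NH2 P1=-
Op 2: best P0=NH2 P1=-
Op 3: best P0=NH2 P1=NH0
Op 4: best P0=NH2 P1=NH1
Op 5: best P0=NH2 P1=NH1
Op 6: best P0=NH2 P1=NH1
Op 7: best P0=NH2 P1=NH1
Op 8: best P0=NH2 P1=NH1

Answer: P0:NH2 P1:NH1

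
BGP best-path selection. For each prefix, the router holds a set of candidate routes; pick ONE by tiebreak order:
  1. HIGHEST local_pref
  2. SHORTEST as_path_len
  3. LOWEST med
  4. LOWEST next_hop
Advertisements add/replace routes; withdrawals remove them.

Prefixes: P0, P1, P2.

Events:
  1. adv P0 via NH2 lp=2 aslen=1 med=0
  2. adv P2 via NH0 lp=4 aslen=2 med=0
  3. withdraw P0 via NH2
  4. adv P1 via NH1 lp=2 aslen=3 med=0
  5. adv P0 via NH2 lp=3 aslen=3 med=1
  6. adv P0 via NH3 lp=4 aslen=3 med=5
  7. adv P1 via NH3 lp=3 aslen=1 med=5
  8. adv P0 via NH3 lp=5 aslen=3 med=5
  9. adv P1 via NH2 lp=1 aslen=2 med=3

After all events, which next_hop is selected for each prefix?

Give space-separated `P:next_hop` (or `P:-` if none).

Op 1: best P0=NH2 P1=- P2=-
Op 2: best P0=NH2 P1=- P2=NH0
Op 3: best P0=- P1=- P2=NH0
Op 4: best P0=- P1=NH1 P2=NH0
Op 5: best P0=NH2 P1=NH1 P2=NH0
Op 6: best P0=NH3 P1=NH1 P2=NH0
Op 7: best P0=NH3 P1=NH3 P2=NH0
Op 8: best P0=NH3 P1=NH3 P2=NH0
Op 9: best P0=NH3 P1=NH3 P2=NH0

Answer: P0:NH3 P1:NH3 P2:NH0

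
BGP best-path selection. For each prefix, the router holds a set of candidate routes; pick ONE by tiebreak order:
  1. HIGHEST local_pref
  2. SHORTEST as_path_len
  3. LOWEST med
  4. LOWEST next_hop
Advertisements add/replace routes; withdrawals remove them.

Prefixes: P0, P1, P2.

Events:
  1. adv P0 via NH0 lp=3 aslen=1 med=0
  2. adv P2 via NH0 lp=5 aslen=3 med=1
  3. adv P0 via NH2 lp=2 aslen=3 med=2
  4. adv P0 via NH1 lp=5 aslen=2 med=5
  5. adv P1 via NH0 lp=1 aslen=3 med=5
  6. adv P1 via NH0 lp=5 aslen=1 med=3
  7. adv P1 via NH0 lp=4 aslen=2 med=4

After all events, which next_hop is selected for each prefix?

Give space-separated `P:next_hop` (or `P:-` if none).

Answer: P0:NH1 P1:NH0 P2:NH0

Derivation:
Op 1: best P0=NH0 P1=- P2=-
Op 2: best P0=NH0 P1=- P2=NH0
Op 3: best P0=NH0 P1=- P2=NH0
Op 4: best P0=NH1 P1=- P2=NH0
Op 5: best P0=NH1 P1=NH0 P2=NH0
Op 6: best P0=NH1 P1=NH0 P2=NH0
Op 7: best P0=NH1 P1=NH0 P2=NH0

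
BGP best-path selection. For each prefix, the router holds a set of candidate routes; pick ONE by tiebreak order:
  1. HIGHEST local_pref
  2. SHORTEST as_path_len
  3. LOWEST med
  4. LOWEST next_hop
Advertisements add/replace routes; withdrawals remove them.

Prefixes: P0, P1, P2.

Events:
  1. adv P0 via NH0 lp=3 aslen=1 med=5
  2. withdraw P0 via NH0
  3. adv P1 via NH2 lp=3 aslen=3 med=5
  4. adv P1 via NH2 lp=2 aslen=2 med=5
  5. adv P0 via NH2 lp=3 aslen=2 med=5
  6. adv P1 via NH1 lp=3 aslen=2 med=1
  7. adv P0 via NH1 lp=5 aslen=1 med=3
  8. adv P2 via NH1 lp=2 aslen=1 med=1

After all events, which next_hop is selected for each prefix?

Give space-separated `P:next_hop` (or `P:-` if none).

Answer: P0:NH1 P1:NH1 P2:NH1

Derivation:
Op 1: best P0=NH0 P1=- P2=-
Op 2: best P0=- P1=- P2=-
Op 3: best P0=- P1=NH2 P2=-
Op 4: best P0=- P1=NH2 P2=-
Op 5: best P0=NH2 P1=NH2 P2=-
Op 6: best P0=NH2 P1=NH1 P2=-
Op 7: best P0=NH1 P1=NH1 P2=-
Op 8: best P0=NH1 P1=NH1 P2=NH1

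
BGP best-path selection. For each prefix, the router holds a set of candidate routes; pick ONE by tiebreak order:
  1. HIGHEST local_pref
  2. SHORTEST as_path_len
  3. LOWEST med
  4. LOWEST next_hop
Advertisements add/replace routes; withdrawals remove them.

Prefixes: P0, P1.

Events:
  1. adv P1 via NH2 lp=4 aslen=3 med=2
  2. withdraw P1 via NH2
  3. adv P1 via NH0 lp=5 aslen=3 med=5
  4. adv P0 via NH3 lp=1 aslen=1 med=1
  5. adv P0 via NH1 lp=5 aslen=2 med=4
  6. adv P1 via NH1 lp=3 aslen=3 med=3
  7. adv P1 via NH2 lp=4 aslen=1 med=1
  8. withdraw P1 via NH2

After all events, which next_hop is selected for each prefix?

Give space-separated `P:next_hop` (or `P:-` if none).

Answer: P0:NH1 P1:NH0

Derivation:
Op 1: best P0=- P1=NH2
Op 2: best P0=- P1=-
Op 3: best P0=- P1=NH0
Op 4: best P0=NH3 P1=NH0
Op 5: best P0=NH1 P1=NH0
Op 6: best P0=NH1 P1=NH0
Op 7: best P0=NH1 P1=NH0
Op 8: best P0=NH1 P1=NH0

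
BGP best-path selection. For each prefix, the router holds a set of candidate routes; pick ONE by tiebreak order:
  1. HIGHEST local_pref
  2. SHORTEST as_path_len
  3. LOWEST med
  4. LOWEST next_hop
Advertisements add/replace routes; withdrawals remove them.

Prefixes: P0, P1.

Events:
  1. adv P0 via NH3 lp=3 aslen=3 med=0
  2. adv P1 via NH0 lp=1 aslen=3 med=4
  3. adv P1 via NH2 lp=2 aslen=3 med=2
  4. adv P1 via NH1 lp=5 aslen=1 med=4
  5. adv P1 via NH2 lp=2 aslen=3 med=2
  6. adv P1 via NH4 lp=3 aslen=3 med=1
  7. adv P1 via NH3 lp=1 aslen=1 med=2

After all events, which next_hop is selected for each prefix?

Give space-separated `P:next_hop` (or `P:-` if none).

Op 1: best P0=NH3 P1=-
Op 2: best P0=NH3 P1=NH0
Op 3: best P0=NH3 P1=NH2
Op 4: best P0=NH3 P1=NH1
Op 5: best P0=NH3 P1=NH1
Op 6: best P0=NH3 P1=NH1
Op 7: best P0=NH3 P1=NH1

Answer: P0:NH3 P1:NH1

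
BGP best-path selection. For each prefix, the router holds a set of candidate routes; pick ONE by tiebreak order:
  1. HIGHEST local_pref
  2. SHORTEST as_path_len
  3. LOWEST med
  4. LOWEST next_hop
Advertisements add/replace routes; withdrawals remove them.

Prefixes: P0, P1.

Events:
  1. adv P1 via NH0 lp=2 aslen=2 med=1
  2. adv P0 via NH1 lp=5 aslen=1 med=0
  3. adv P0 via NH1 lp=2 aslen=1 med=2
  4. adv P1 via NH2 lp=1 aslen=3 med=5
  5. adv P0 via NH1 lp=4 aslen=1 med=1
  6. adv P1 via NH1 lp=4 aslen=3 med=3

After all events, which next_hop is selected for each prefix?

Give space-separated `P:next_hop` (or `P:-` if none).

Answer: P0:NH1 P1:NH1

Derivation:
Op 1: best P0=- P1=NH0
Op 2: best P0=NH1 P1=NH0
Op 3: best P0=NH1 P1=NH0
Op 4: best P0=NH1 P1=NH0
Op 5: best P0=NH1 P1=NH0
Op 6: best P0=NH1 P1=NH1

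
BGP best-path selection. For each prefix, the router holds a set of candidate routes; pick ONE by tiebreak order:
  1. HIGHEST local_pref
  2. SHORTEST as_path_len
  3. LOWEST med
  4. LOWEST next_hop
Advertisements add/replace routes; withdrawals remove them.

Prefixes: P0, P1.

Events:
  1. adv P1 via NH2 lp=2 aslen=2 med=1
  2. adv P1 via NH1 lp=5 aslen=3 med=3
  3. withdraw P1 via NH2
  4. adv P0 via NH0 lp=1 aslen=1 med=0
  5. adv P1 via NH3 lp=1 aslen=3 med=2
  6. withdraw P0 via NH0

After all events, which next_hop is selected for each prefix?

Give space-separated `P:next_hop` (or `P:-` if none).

Answer: P0:- P1:NH1

Derivation:
Op 1: best P0=- P1=NH2
Op 2: best P0=- P1=NH1
Op 3: best P0=- P1=NH1
Op 4: best P0=NH0 P1=NH1
Op 5: best P0=NH0 P1=NH1
Op 6: best P0=- P1=NH1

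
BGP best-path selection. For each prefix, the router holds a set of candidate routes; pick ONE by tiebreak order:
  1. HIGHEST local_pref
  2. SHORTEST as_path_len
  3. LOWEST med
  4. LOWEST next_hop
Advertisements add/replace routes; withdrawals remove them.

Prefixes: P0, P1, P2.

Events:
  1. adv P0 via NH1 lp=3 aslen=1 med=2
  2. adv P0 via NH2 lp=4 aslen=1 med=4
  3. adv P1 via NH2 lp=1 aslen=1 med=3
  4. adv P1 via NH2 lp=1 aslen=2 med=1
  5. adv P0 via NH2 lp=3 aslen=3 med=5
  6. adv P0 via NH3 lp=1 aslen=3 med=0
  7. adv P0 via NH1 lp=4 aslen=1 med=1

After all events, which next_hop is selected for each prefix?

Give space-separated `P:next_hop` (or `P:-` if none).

Answer: P0:NH1 P1:NH2 P2:-

Derivation:
Op 1: best P0=NH1 P1=- P2=-
Op 2: best P0=NH2 P1=- P2=-
Op 3: best P0=NH2 P1=NH2 P2=-
Op 4: best P0=NH2 P1=NH2 P2=-
Op 5: best P0=NH1 P1=NH2 P2=-
Op 6: best P0=NH1 P1=NH2 P2=-
Op 7: best P0=NH1 P1=NH2 P2=-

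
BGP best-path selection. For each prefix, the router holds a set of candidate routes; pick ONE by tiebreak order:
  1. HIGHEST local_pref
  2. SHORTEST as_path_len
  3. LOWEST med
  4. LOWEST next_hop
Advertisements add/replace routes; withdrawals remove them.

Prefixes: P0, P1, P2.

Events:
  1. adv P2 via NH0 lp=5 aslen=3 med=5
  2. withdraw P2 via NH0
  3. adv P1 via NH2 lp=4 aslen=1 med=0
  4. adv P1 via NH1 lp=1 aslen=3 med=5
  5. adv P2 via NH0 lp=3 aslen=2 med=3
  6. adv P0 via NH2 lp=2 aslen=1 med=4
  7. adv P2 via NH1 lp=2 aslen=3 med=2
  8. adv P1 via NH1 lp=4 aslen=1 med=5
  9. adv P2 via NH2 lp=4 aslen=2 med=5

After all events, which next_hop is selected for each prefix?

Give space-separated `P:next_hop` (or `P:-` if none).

Op 1: best P0=- P1=- P2=NH0
Op 2: best P0=- P1=- P2=-
Op 3: best P0=- P1=NH2 P2=-
Op 4: best P0=- P1=NH2 P2=-
Op 5: best P0=- P1=NH2 P2=NH0
Op 6: best P0=NH2 P1=NH2 P2=NH0
Op 7: best P0=NH2 P1=NH2 P2=NH0
Op 8: best P0=NH2 P1=NH2 P2=NH0
Op 9: best P0=NH2 P1=NH2 P2=NH2

Answer: P0:NH2 P1:NH2 P2:NH2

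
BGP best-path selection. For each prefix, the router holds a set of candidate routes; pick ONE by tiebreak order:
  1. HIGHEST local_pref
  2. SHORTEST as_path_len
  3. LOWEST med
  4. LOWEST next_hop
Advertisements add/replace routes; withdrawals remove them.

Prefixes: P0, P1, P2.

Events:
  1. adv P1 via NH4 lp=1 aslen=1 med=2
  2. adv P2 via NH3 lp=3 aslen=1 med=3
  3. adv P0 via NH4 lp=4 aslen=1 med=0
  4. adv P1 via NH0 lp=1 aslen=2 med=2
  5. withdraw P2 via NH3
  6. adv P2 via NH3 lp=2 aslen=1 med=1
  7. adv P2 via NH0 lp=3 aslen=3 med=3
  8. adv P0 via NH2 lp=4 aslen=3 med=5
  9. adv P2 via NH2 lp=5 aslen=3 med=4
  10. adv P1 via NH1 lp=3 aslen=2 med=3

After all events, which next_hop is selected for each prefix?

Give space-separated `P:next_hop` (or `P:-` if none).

Op 1: best P0=- P1=NH4 P2=-
Op 2: best P0=- P1=NH4 P2=NH3
Op 3: best P0=NH4 P1=NH4 P2=NH3
Op 4: best P0=NH4 P1=NH4 P2=NH3
Op 5: best P0=NH4 P1=NH4 P2=-
Op 6: best P0=NH4 P1=NH4 P2=NH3
Op 7: best P0=NH4 P1=NH4 P2=NH0
Op 8: best P0=NH4 P1=NH4 P2=NH0
Op 9: best P0=NH4 P1=NH4 P2=NH2
Op 10: best P0=NH4 P1=NH1 P2=NH2

Answer: P0:NH4 P1:NH1 P2:NH2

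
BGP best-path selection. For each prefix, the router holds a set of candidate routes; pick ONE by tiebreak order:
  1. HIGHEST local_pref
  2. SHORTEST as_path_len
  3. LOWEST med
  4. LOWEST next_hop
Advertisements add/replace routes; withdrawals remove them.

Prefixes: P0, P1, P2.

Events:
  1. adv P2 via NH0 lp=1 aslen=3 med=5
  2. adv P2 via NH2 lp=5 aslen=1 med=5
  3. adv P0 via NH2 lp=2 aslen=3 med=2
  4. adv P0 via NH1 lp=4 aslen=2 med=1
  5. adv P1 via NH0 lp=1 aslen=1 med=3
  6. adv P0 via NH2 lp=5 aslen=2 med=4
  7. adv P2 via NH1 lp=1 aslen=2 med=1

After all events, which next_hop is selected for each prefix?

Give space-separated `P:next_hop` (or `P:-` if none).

Op 1: best P0=- P1=- P2=NH0
Op 2: best P0=- P1=- P2=NH2
Op 3: best P0=NH2 P1=- P2=NH2
Op 4: best P0=NH1 P1=- P2=NH2
Op 5: best P0=NH1 P1=NH0 P2=NH2
Op 6: best P0=NH2 P1=NH0 P2=NH2
Op 7: best P0=NH2 P1=NH0 P2=NH2

Answer: P0:NH2 P1:NH0 P2:NH2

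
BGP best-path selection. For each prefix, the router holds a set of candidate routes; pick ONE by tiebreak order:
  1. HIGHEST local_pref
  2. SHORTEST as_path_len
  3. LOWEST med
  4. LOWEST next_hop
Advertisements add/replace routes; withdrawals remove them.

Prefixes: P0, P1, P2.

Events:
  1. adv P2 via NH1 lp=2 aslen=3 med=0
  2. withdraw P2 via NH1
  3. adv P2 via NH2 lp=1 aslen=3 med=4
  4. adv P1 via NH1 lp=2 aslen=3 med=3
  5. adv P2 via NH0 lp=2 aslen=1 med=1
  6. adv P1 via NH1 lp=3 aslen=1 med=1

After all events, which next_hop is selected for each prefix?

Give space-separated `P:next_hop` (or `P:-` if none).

Answer: P0:- P1:NH1 P2:NH0

Derivation:
Op 1: best P0=- P1=- P2=NH1
Op 2: best P0=- P1=- P2=-
Op 3: best P0=- P1=- P2=NH2
Op 4: best P0=- P1=NH1 P2=NH2
Op 5: best P0=- P1=NH1 P2=NH0
Op 6: best P0=- P1=NH1 P2=NH0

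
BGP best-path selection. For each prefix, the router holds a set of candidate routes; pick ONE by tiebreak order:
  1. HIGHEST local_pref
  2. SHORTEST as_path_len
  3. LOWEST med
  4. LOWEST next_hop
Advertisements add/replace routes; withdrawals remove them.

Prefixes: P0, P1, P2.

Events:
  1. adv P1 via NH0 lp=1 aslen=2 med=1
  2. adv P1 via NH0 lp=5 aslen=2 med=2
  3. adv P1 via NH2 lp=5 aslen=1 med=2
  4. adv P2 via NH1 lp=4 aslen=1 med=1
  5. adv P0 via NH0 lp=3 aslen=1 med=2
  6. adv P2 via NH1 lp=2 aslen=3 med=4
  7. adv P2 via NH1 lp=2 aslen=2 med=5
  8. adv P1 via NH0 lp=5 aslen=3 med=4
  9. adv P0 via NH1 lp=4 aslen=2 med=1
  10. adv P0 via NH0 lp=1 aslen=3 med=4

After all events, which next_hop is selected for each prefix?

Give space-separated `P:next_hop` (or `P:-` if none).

Answer: P0:NH1 P1:NH2 P2:NH1

Derivation:
Op 1: best P0=- P1=NH0 P2=-
Op 2: best P0=- P1=NH0 P2=-
Op 3: best P0=- P1=NH2 P2=-
Op 4: best P0=- P1=NH2 P2=NH1
Op 5: best P0=NH0 P1=NH2 P2=NH1
Op 6: best P0=NH0 P1=NH2 P2=NH1
Op 7: best P0=NH0 P1=NH2 P2=NH1
Op 8: best P0=NH0 P1=NH2 P2=NH1
Op 9: best P0=NH1 P1=NH2 P2=NH1
Op 10: best P0=NH1 P1=NH2 P2=NH1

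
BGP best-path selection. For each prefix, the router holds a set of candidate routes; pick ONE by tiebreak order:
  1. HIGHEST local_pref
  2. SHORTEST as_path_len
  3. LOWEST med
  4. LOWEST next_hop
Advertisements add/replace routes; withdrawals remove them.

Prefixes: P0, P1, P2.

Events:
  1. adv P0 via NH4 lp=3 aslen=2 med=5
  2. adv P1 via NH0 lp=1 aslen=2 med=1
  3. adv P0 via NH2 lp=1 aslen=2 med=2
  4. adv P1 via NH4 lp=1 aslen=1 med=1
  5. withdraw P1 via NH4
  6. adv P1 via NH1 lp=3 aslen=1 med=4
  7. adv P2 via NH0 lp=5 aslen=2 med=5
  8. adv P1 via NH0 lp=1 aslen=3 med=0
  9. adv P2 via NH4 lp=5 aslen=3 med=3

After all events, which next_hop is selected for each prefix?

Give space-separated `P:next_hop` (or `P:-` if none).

Op 1: best P0=NH4 P1=- P2=-
Op 2: best P0=NH4 P1=NH0 P2=-
Op 3: best P0=NH4 P1=NH0 P2=-
Op 4: best P0=NH4 P1=NH4 P2=-
Op 5: best P0=NH4 P1=NH0 P2=-
Op 6: best P0=NH4 P1=NH1 P2=-
Op 7: best P0=NH4 P1=NH1 P2=NH0
Op 8: best P0=NH4 P1=NH1 P2=NH0
Op 9: best P0=NH4 P1=NH1 P2=NH0

Answer: P0:NH4 P1:NH1 P2:NH0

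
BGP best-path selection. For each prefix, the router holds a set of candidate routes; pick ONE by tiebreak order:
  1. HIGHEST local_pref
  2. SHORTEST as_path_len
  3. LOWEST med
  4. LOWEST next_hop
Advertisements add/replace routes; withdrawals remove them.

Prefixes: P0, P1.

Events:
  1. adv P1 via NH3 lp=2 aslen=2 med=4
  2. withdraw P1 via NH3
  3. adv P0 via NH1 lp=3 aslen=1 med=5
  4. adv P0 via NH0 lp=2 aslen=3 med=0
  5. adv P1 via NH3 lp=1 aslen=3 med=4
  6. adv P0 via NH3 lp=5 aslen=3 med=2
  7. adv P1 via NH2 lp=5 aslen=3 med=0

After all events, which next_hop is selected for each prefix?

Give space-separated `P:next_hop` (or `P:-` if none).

Op 1: best P0=- P1=NH3
Op 2: best P0=- P1=-
Op 3: best P0=NH1 P1=-
Op 4: best P0=NH1 P1=-
Op 5: best P0=NH1 P1=NH3
Op 6: best P0=NH3 P1=NH3
Op 7: best P0=NH3 P1=NH2

Answer: P0:NH3 P1:NH2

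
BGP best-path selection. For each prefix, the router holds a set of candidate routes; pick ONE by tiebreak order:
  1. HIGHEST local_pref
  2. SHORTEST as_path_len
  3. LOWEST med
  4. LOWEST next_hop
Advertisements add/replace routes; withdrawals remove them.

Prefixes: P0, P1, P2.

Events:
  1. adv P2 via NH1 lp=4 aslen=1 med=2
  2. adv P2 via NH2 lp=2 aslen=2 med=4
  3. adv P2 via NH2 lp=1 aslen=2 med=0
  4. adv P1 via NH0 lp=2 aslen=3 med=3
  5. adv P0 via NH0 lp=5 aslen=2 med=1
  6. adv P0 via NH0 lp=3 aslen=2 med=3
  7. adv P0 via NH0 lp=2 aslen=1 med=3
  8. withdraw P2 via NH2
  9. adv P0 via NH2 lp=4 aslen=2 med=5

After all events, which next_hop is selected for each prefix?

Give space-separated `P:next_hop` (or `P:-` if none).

Answer: P0:NH2 P1:NH0 P2:NH1

Derivation:
Op 1: best P0=- P1=- P2=NH1
Op 2: best P0=- P1=- P2=NH1
Op 3: best P0=- P1=- P2=NH1
Op 4: best P0=- P1=NH0 P2=NH1
Op 5: best P0=NH0 P1=NH0 P2=NH1
Op 6: best P0=NH0 P1=NH0 P2=NH1
Op 7: best P0=NH0 P1=NH0 P2=NH1
Op 8: best P0=NH0 P1=NH0 P2=NH1
Op 9: best P0=NH2 P1=NH0 P2=NH1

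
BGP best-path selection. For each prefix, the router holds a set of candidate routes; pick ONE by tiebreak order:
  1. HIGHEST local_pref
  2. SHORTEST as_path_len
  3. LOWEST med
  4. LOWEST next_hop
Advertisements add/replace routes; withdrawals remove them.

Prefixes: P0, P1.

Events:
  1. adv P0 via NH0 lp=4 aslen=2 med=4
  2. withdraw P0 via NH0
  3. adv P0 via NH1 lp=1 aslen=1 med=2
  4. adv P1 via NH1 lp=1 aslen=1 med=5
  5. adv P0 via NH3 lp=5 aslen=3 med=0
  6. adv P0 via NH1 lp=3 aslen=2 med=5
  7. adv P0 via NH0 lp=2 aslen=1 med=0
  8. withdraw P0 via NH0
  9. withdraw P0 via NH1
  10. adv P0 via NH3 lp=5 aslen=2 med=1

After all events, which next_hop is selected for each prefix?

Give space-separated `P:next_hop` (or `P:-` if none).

Op 1: best P0=NH0 P1=-
Op 2: best P0=- P1=-
Op 3: best P0=NH1 P1=-
Op 4: best P0=NH1 P1=NH1
Op 5: best P0=NH3 P1=NH1
Op 6: best P0=NH3 P1=NH1
Op 7: best P0=NH3 P1=NH1
Op 8: best P0=NH3 P1=NH1
Op 9: best P0=NH3 P1=NH1
Op 10: best P0=NH3 P1=NH1

Answer: P0:NH3 P1:NH1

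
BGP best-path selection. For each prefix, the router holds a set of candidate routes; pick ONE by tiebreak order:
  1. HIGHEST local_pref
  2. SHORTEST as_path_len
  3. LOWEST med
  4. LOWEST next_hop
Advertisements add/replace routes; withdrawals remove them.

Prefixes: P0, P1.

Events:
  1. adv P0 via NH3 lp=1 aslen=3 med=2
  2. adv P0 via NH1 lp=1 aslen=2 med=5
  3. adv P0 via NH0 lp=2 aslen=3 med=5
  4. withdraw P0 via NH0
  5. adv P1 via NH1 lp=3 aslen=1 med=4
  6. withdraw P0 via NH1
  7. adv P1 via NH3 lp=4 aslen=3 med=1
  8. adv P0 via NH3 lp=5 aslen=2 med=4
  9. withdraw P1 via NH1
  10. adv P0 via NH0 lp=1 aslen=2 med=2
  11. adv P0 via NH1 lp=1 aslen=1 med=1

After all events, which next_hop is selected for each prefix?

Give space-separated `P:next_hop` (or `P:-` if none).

Op 1: best P0=NH3 P1=-
Op 2: best P0=NH1 P1=-
Op 3: best P0=NH0 P1=-
Op 4: best P0=NH1 P1=-
Op 5: best P0=NH1 P1=NH1
Op 6: best P0=NH3 P1=NH1
Op 7: best P0=NH3 P1=NH3
Op 8: best P0=NH3 P1=NH3
Op 9: best P0=NH3 P1=NH3
Op 10: best P0=NH3 P1=NH3
Op 11: best P0=NH3 P1=NH3

Answer: P0:NH3 P1:NH3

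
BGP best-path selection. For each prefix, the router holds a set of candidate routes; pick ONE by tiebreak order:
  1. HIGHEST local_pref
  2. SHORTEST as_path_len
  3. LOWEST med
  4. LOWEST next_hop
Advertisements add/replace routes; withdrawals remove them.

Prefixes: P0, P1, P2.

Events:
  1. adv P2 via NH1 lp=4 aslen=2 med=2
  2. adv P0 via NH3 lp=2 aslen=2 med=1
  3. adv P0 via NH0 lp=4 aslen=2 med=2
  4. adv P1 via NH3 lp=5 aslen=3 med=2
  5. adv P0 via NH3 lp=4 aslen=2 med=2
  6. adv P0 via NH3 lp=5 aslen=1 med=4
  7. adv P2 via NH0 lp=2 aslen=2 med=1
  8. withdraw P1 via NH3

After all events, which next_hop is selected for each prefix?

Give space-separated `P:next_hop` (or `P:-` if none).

Answer: P0:NH3 P1:- P2:NH1

Derivation:
Op 1: best P0=- P1=- P2=NH1
Op 2: best P0=NH3 P1=- P2=NH1
Op 3: best P0=NH0 P1=- P2=NH1
Op 4: best P0=NH0 P1=NH3 P2=NH1
Op 5: best P0=NH0 P1=NH3 P2=NH1
Op 6: best P0=NH3 P1=NH3 P2=NH1
Op 7: best P0=NH3 P1=NH3 P2=NH1
Op 8: best P0=NH3 P1=- P2=NH1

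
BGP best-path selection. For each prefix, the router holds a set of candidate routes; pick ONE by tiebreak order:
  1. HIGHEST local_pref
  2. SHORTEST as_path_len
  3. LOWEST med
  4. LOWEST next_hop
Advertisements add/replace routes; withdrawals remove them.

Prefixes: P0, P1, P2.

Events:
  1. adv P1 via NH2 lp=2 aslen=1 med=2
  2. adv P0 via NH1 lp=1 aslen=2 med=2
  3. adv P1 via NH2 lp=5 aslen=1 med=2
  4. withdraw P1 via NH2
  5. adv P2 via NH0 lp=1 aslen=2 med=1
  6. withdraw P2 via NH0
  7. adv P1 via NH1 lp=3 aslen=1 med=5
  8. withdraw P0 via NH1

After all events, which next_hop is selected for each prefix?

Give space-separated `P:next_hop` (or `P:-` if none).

Answer: P0:- P1:NH1 P2:-

Derivation:
Op 1: best P0=- P1=NH2 P2=-
Op 2: best P0=NH1 P1=NH2 P2=-
Op 3: best P0=NH1 P1=NH2 P2=-
Op 4: best P0=NH1 P1=- P2=-
Op 5: best P0=NH1 P1=- P2=NH0
Op 6: best P0=NH1 P1=- P2=-
Op 7: best P0=NH1 P1=NH1 P2=-
Op 8: best P0=- P1=NH1 P2=-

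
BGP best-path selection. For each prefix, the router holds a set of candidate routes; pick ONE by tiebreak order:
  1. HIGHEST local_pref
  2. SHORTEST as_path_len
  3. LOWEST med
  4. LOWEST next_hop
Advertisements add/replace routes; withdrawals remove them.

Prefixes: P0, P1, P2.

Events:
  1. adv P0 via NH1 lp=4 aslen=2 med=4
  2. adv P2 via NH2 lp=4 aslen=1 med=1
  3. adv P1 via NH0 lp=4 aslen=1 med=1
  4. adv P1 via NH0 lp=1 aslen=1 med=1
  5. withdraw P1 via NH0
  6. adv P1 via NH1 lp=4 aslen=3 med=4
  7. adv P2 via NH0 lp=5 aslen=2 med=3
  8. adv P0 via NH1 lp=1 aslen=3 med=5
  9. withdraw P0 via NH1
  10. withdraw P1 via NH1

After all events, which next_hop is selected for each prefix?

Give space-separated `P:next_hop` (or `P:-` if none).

Answer: P0:- P1:- P2:NH0

Derivation:
Op 1: best P0=NH1 P1=- P2=-
Op 2: best P0=NH1 P1=- P2=NH2
Op 3: best P0=NH1 P1=NH0 P2=NH2
Op 4: best P0=NH1 P1=NH0 P2=NH2
Op 5: best P0=NH1 P1=- P2=NH2
Op 6: best P0=NH1 P1=NH1 P2=NH2
Op 7: best P0=NH1 P1=NH1 P2=NH0
Op 8: best P0=NH1 P1=NH1 P2=NH0
Op 9: best P0=- P1=NH1 P2=NH0
Op 10: best P0=- P1=- P2=NH0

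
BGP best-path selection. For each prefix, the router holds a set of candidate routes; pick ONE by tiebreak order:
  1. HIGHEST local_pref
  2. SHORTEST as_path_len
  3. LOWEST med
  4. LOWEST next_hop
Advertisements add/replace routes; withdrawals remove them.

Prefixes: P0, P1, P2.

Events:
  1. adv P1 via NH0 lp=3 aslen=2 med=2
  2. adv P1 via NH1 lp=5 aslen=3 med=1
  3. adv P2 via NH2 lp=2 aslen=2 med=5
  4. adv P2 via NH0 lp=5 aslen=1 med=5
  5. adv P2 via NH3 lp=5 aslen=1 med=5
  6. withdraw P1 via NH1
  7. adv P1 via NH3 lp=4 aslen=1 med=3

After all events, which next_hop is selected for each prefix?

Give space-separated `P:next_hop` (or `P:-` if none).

Answer: P0:- P1:NH3 P2:NH0

Derivation:
Op 1: best P0=- P1=NH0 P2=-
Op 2: best P0=- P1=NH1 P2=-
Op 3: best P0=- P1=NH1 P2=NH2
Op 4: best P0=- P1=NH1 P2=NH0
Op 5: best P0=- P1=NH1 P2=NH0
Op 6: best P0=- P1=NH0 P2=NH0
Op 7: best P0=- P1=NH3 P2=NH0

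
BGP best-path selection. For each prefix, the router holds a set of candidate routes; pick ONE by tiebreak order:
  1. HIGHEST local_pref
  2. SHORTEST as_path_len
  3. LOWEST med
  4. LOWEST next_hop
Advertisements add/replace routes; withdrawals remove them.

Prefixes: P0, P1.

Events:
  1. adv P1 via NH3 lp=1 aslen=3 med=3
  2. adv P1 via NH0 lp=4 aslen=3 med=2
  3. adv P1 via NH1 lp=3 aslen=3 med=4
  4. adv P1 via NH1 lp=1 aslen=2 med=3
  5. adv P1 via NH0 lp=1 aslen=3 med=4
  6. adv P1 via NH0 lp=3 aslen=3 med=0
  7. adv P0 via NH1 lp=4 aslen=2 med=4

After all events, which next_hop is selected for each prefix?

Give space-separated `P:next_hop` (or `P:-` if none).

Answer: P0:NH1 P1:NH0

Derivation:
Op 1: best P0=- P1=NH3
Op 2: best P0=- P1=NH0
Op 3: best P0=- P1=NH0
Op 4: best P0=- P1=NH0
Op 5: best P0=- P1=NH1
Op 6: best P0=- P1=NH0
Op 7: best P0=NH1 P1=NH0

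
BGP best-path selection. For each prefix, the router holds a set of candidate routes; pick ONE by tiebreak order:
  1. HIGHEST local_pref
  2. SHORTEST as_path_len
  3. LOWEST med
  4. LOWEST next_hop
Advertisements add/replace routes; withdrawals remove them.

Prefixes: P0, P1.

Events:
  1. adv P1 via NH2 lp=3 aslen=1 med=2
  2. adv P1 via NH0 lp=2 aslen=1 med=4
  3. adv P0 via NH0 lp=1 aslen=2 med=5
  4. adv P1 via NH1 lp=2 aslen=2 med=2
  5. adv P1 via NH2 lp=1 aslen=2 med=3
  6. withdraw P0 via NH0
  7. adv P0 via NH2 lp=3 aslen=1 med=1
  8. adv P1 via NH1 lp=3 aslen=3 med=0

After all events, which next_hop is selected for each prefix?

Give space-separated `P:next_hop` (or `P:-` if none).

Op 1: best P0=- P1=NH2
Op 2: best P0=- P1=NH2
Op 3: best P0=NH0 P1=NH2
Op 4: best P0=NH0 P1=NH2
Op 5: best P0=NH0 P1=NH0
Op 6: best P0=- P1=NH0
Op 7: best P0=NH2 P1=NH0
Op 8: best P0=NH2 P1=NH1

Answer: P0:NH2 P1:NH1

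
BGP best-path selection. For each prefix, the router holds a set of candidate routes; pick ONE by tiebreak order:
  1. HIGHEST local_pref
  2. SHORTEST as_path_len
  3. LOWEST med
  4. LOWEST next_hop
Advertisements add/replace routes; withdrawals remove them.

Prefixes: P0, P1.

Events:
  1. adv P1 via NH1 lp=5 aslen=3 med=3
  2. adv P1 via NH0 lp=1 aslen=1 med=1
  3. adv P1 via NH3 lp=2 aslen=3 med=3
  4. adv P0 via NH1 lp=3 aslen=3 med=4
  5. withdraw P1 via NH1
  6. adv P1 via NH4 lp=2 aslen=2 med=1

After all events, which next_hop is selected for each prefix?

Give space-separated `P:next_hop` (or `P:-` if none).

Op 1: best P0=- P1=NH1
Op 2: best P0=- P1=NH1
Op 3: best P0=- P1=NH1
Op 4: best P0=NH1 P1=NH1
Op 5: best P0=NH1 P1=NH3
Op 6: best P0=NH1 P1=NH4

Answer: P0:NH1 P1:NH4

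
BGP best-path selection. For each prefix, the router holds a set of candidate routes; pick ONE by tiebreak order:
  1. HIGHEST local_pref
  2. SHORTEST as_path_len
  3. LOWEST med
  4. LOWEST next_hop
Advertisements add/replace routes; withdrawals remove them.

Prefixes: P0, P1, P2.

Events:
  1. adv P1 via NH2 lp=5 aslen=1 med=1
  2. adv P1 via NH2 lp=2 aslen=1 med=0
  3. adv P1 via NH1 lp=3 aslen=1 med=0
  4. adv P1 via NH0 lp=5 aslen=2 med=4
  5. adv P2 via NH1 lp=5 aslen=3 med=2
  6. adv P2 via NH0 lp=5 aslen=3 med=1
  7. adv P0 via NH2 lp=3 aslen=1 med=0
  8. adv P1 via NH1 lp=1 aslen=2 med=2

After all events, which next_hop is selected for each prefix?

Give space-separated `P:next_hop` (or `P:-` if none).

Answer: P0:NH2 P1:NH0 P2:NH0

Derivation:
Op 1: best P0=- P1=NH2 P2=-
Op 2: best P0=- P1=NH2 P2=-
Op 3: best P0=- P1=NH1 P2=-
Op 4: best P0=- P1=NH0 P2=-
Op 5: best P0=- P1=NH0 P2=NH1
Op 6: best P0=- P1=NH0 P2=NH0
Op 7: best P0=NH2 P1=NH0 P2=NH0
Op 8: best P0=NH2 P1=NH0 P2=NH0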